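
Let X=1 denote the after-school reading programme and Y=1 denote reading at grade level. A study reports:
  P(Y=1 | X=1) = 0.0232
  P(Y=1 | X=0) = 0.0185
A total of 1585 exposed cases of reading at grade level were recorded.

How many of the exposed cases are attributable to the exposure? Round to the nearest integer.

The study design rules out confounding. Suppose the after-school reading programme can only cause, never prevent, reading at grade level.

about 321 cases

Let p₁ = 0.0232, p₀ = 0.0185.
PN = (p₁ − p₀)/p₁ = (0.0232 − 0.0185) / 0.0232 ≈ 0.20259.
Attributable cases ≈ PN × (exposed cases) = 0.20259 × 1585 ≈ 321.10.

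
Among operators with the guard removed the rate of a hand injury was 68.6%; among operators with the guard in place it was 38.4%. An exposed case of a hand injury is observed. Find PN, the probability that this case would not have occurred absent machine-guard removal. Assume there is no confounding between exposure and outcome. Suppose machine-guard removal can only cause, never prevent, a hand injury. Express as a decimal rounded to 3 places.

p₁ = 0.686, p₀ = 0.384.
Under exogeneity and monotonicity, PN = (p₁ − p₀) / p₁.
PN = (0.686 − 0.384) / 0.686 = 0.302 / 0.686 ≈ 0.4402

PN ≈ 0.440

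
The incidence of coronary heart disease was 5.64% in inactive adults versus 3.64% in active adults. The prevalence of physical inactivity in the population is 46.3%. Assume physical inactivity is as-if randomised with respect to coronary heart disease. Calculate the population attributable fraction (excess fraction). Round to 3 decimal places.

PAF ≈ 0.203

p₁ = 0.0564, p₀ = 0.0364.
Overall risk P(Y=1) = π·p₁ + (1−π)·p₀ = 0.463×0.0564 + 0.537×0.0364 = 0.04566.
Under exogeneity, PAF = [P(Y=1) − p₀] / P(Y=1).
PAF = (0.04566 − 0.0364) / 0.04566 ≈ 0.2028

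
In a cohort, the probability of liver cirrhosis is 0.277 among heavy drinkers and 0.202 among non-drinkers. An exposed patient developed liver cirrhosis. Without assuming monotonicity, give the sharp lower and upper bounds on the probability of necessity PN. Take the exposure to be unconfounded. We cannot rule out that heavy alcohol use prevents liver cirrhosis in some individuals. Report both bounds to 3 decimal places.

Let p₁ = 0.277, p₀ = 0.202.
Under exogeneity alone the bounds on PN are max{0,(p₁−p₀)/p₁} ≤ PN ≤ min{1,(1−p₀)/p₁}.
  lower = (p₁ − p₀)/p₁ = 0.075 / 0.277 ≈ 0.2708
  upper = min{1, (1 − p₀)/p₁} = 0.798 / 0.277 ≈ 2.8809 → capped at 1

0.271 ≤ PN ≤ 1.000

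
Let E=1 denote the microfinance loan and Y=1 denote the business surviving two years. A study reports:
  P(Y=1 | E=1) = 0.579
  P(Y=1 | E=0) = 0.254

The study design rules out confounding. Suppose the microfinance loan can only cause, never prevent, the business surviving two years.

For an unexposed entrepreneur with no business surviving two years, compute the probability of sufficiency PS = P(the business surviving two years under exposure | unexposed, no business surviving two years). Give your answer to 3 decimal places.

Let p₁ = 0.579, p₀ = 0.254.
Under exogeneity and monotonicity, PS = (p₁ − p₀) / (1 − p₀).
PS = (0.579 − 0.254) / (1 − 0.254) = 0.325 / 0.746 ≈ 0.4357

PS ≈ 0.436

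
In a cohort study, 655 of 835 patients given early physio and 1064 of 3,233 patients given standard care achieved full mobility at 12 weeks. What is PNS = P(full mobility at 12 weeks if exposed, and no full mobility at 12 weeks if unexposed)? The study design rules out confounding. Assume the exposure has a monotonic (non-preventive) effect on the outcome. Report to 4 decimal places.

PNS ≈ 0.4553

p₁ = P(outcome | exposed) = 655/835 = 0.78443
p₀ = P(outcome | unexposed) = 1064/3233 = 0.32911
Under exogeneity and monotonicity, PNS = p₁ − p₀.
PNS = 0.78443 − 0.32911 = 0.45533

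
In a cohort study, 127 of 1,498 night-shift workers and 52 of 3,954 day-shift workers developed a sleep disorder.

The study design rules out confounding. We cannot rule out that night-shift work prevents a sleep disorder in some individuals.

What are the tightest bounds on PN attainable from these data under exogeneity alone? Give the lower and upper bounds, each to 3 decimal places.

0.845 ≤ PN ≤ 1.000

p₁ = P(outcome | exposed) = 127/1498 = 0.08478
p₀ = P(outcome | unexposed) = 52/3954 = 0.013151
Under exogeneity alone the bounds on PN are max{0,(p₁−p₀)/p₁} ≤ PN ≤ min{1,(1−p₀)/p₁}.
  lower = (p₁ − p₀)/p₁ = 0.071628 / 0.08478 ≈ 0.8449
  upper = min{1, (1 − p₀)/p₁} = 0.98685 / 0.08478 ≈ 11.6402 → capped at 1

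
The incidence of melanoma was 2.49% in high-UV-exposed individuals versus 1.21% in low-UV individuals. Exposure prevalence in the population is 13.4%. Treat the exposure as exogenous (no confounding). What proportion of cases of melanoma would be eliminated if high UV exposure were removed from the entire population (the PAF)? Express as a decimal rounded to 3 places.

PAF ≈ 0.124

p₁ = 0.0249, p₀ = 0.0121.
Overall risk P(Y=1) = π·p₁ + (1−π)·p₀ = 0.134×0.0249 + 0.866×0.0121 = 0.013815.
Under exogeneity, PAF = [P(Y=1) − p₀] / P(Y=1).
PAF = (0.013815 − 0.0121) / 0.013815 ≈ 0.1242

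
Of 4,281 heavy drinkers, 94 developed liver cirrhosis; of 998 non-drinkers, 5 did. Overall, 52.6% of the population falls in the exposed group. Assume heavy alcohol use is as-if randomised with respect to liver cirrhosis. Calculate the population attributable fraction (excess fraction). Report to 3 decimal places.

PAF ≈ 0.640

p₁ = P(outcome | exposed) = 94/4281 = 0.021957
p₀ = P(outcome | unexposed) = 5/998 = 0.00501
Overall risk P(Y=1) = π·p₁ + (1−π)·p₀ = 0.526×0.021957 + 0.474×0.00501 = 0.013924.
Under exogeneity, PAF = [P(Y=1) − p₀] / P(Y=1).
PAF = (0.013924 − 0.00501) / 0.013924 ≈ 0.6402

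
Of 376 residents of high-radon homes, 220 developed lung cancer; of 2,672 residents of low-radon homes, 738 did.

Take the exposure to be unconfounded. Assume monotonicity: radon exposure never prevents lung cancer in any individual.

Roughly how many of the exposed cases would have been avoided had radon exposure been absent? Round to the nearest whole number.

p₁ = P(outcome | exposed) = 220/376 = 0.58511
p₀ = P(outcome | unexposed) = 738/2672 = 0.2762
PN = (p₁ − p₀)/p₁ = (0.58511 − 0.2762) / 0.58511 ≈ 0.52795.
Attributable cases ≈ PN × (exposed cases) = 0.52795 × 220 ≈ 116.15.

about 116 cases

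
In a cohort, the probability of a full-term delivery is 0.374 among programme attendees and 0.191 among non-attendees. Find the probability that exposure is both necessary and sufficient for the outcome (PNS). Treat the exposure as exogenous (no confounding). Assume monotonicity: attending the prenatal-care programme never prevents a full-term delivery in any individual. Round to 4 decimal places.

Let p₁ = 0.374, p₀ = 0.191.
Under exogeneity and monotonicity, PNS = p₁ − p₀.
PNS = 0.374 − 0.191 = 0.183

PNS ≈ 0.1830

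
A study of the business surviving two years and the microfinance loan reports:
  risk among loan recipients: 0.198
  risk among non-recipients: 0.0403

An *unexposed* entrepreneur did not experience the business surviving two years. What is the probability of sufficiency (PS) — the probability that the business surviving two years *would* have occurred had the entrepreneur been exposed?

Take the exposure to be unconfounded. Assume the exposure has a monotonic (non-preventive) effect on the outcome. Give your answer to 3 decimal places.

PS ≈ 0.164

Let p₁ = 0.198, p₀ = 0.0403.
Under exogeneity and monotonicity, PS = (p₁ − p₀) / (1 − p₀).
PS = (0.198 − 0.0403) / (1 − 0.0403) = 0.1577 / 0.9597 ≈ 0.1643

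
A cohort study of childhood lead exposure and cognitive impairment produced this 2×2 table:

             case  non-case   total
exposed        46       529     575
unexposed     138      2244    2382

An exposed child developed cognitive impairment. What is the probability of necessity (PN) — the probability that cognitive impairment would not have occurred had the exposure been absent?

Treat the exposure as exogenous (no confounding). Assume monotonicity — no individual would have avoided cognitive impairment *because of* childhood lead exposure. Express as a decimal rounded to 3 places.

p₁ = P(outcome | exposed) = 46/575 = 0.08
p₀ = P(outcome | unexposed) = 138/2382 = 0.057935
Under exogeneity and monotonicity, PN = (p₁ − p₀) / p₁.
PN = (0.08 − 0.057935) / 0.08 = 0.022065 / 0.08 ≈ 0.2758

PN ≈ 0.276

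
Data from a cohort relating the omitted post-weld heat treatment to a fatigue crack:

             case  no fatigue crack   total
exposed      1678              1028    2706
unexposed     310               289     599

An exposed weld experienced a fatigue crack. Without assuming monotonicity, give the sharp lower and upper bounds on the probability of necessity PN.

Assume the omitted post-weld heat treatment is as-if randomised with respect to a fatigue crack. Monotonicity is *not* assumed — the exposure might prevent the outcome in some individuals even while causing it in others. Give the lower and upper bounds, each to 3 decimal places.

p₁ = P(outcome | exposed) = 1678/2706 = 0.6201
p₀ = P(outcome | unexposed) = 310/599 = 0.51753
Under exogeneity alone the bounds on PN are max{0,(p₁−p₀)/p₁} ≤ PN ≤ min{1,(1−p₀)/p₁}.
  lower = (p₁ − p₀)/p₁ = 0.10257 / 0.6201 ≈ 0.1654
  upper = min{1, (1 − p₀)/p₁} = 0.48247 / 0.6201 ≈ 0.7780

0.165 ≤ PN ≤ 0.778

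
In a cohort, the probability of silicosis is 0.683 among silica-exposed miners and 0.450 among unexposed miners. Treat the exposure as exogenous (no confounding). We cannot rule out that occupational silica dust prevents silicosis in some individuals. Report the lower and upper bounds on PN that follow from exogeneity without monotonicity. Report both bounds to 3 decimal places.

0.341 ≤ PN ≤ 0.805

Let p₁ = 0.683, p₀ = 0.45.
Under exogeneity alone the bounds on PN are max{0,(p₁−p₀)/p₁} ≤ PN ≤ min{1,(1−p₀)/p₁}.
  lower = (p₁ − p₀)/p₁ = 0.233 / 0.683 ≈ 0.3411
  upper = min{1, (1 − p₀)/p₁} = 0.55 / 0.683 ≈ 0.8053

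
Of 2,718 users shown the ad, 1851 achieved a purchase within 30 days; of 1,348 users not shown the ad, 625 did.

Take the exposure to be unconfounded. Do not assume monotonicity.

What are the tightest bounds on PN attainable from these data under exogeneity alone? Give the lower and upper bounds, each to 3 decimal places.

0.319 ≤ PN ≤ 0.788

p₁ = P(outcome | exposed) = 1851/2718 = 0.68102
p₀ = P(outcome | unexposed) = 625/1348 = 0.46365
Under exogeneity alone the bounds on PN are max{0,(p₁−p₀)/p₁} ≤ PN ≤ min{1,(1−p₀)/p₁}.
  lower = (p₁ − p₀)/p₁ = 0.21737 / 0.68102 ≈ 0.3192
  upper = min{1, (1 − p₀)/p₁} = 0.53635 / 0.68102 ≈ 0.7876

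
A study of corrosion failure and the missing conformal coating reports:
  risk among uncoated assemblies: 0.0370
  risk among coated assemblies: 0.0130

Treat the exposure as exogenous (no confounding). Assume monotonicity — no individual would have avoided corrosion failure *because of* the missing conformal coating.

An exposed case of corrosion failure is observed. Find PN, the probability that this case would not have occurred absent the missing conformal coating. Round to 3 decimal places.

PN ≈ 0.649

Let p₁ = 0.037, p₀ = 0.013.
Under exogeneity and monotonicity, PN = (p₁ − p₀) / p₁.
PN = (0.037 − 0.013) / 0.037 = 0.024 / 0.037 ≈ 0.6486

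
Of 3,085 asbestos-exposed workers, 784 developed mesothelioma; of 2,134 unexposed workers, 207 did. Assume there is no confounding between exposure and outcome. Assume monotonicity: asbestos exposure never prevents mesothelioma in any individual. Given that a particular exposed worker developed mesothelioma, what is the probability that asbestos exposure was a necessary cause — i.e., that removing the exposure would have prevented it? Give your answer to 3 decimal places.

PN ≈ 0.618

p₁ = P(outcome | exposed) = 784/3085 = 0.25413
p₀ = P(outcome | unexposed) = 207/2134 = 0.097001
Under exogeneity and monotonicity, PN = (p₁ − p₀) / p₁.
PN = (0.25413 − 0.097001) / 0.25413 = 0.15713 / 0.25413 ≈ 0.6183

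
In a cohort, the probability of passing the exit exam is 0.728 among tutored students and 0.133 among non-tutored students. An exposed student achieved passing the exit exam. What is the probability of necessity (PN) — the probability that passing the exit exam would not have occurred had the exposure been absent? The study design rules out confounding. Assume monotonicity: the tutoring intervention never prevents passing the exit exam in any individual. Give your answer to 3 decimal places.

PN ≈ 0.817

Let p₁ = 0.728, p₀ = 0.133.
Under exogeneity and monotonicity, PN = (p₁ − p₀) / p₁.
PN = (0.728 − 0.133) / 0.728 = 0.595 / 0.728 ≈ 0.8173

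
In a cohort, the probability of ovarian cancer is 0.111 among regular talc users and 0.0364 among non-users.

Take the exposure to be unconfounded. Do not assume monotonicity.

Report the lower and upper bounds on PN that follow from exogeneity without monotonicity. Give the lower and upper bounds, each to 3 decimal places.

0.672 ≤ PN ≤ 1.000

Let p₁ = 0.111, p₀ = 0.0364.
Under exogeneity alone the bounds on PN are max{0,(p₁−p₀)/p₁} ≤ PN ≤ min{1,(1−p₀)/p₁}.
  lower = (p₁ − p₀)/p₁ = 0.0746 / 0.111 ≈ 0.6721
  upper = min{1, (1 − p₀)/p₁} = 0.9636 / 0.111 ≈ 8.6811 → capped at 1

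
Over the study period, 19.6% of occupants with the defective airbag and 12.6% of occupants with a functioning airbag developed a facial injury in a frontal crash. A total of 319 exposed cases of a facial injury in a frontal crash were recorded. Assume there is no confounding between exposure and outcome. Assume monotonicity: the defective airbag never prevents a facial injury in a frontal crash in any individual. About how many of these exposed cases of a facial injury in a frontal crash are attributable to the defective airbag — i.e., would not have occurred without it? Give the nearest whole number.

p₁ = 0.196, p₀ = 0.126.
PN = (p₁ − p₀)/p₁ = (0.196 − 0.126) / 0.196 ≈ 0.35714.
Attributable cases ≈ PN × (exposed cases) = 0.35714 × 319 ≈ 113.93.

about 114 cases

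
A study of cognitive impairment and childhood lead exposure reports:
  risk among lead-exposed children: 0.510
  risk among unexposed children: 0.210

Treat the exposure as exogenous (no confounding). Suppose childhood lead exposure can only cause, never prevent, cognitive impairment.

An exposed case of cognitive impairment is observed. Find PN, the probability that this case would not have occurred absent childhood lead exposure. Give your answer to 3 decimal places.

PN ≈ 0.588

Let p₁ = 0.51, p₀ = 0.21.
Under exogeneity and monotonicity, PN = (p₁ − p₀) / p₁.
PN = (0.51 − 0.21) / 0.51 = 0.3 / 0.51 ≈ 0.5882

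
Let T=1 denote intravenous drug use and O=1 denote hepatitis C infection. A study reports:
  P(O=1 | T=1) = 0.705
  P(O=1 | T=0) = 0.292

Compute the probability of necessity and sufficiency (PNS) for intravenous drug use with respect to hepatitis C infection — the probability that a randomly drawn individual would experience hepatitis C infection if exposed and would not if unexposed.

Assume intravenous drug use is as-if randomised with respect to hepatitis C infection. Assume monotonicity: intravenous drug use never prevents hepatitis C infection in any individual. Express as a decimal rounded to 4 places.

PNS ≈ 0.4130

Let p₁ = 0.705, p₀ = 0.292.
Under exogeneity and monotonicity, PNS = p₁ − p₀.
PNS = 0.705 − 0.292 = 0.413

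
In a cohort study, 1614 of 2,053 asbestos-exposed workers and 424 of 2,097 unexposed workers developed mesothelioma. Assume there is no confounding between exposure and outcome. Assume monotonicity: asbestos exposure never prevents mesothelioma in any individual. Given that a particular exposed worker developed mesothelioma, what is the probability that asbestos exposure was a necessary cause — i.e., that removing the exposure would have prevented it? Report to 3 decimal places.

p₁ = P(outcome | exposed) = 1614/2053 = 0.78617
p₀ = P(outcome | unexposed) = 424/2097 = 0.20219
Under exogeneity and monotonicity, PN = (p₁ − p₀) / p₁.
PN = (0.78617 − 0.20219) / 0.78617 = 0.58397 / 0.78617 ≈ 0.7428

PN ≈ 0.743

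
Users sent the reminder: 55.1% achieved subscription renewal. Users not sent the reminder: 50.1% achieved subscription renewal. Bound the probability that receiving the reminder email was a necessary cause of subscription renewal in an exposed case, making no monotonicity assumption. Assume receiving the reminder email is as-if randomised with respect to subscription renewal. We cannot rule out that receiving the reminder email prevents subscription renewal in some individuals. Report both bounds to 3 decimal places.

p₁ = 0.551, p₀ = 0.501.
Under exogeneity alone the bounds on PN are max{0,(p₁−p₀)/p₁} ≤ PN ≤ min{1,(1−p₀)/p₁}.
  lower = (p₁ − p₀)/p₁ = 0.05 / 0.551 ≈ 0.0907
  upper = min{1, (1 − p₀)/p₁} = 0.499 / 0.551 ≈ 0.9056

0.091 ≤ PN ≤ 0.906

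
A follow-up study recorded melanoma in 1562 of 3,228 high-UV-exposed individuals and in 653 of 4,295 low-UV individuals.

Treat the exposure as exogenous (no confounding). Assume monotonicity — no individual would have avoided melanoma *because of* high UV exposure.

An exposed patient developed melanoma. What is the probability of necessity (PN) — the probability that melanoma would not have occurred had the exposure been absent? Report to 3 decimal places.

p₁ = P(outcome | exposed) = 1562/3228 = 0.48389
p₀ = P(outcome | unexposed) = 653/4295 = 0.15204
Under exogeneity and monotonicity, PN = (p₁ − p₀) / p₁.
PN = (0.48389 − 0.15204) / 0.48389 = 0.33185 / 0.48389 ≈ 0.6858

PN ≈ 0.686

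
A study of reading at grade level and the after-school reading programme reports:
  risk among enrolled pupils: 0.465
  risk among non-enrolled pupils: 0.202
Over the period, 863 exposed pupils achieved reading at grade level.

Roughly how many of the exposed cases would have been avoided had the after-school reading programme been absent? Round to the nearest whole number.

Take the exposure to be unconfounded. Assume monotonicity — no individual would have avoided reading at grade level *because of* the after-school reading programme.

about 488 cases

Let p₁ = 0.465, p₀ = 0.202.
PN = (p₁ − p₀)/p₁ = (0.465 − 0.202) / 0.465 ≈ 0.56559.
Attributable cases ≈ PN × (exposed cases) = 0.56559 × 863 ≈ 488.11.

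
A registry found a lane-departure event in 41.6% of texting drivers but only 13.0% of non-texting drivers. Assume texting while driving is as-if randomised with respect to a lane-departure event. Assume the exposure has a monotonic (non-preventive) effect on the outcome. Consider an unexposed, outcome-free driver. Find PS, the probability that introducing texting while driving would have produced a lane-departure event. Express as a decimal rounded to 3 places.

p₁ = 0.416, p₀ = 0.13.
Under exogeneity and monotonicity, PS = (p₁ − p₀) / (1 − p₀).
PS = (0.416 − 0.13) / (1 − 0.13) = 0.286 / 0.87 ≈ 0.3287

PS ≈ 0.329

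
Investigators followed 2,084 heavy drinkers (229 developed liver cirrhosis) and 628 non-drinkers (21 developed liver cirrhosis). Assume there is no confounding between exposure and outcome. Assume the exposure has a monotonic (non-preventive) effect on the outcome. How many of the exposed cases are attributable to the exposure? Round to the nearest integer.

about 159 cases

p₁ = P(outcome | exposed) = 229/2084 = 0.10988
p₀ = P(outcome | unexposed) = 21/628 = 0.033439
PN = (p₁ − p₀)/p₁ = (0.10988 − 0.033439) / 0.10988 ≈ 0.69569.
Attributable cases ≈ PN × (exposed cases) = 0.69569 × 229 ≈ 159.31.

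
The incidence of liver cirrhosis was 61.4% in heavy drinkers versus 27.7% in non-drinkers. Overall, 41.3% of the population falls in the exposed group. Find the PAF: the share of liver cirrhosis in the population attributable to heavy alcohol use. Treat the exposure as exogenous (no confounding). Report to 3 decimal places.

PAF ≈ 0.334

p₁ = 0.614, p₀ = 0.277.
Overall risk P(Y=1) = π·p₁ + (1−π)·p₀ = 0.413×0.614 + 0.587×0.277 = 0.41618.
Under exogeneity, PAF = [P(Y=1) − p₀] / P(Y=1).
PAF = (0.41618 − 0.277) / 0.41618 ≈ 0.3344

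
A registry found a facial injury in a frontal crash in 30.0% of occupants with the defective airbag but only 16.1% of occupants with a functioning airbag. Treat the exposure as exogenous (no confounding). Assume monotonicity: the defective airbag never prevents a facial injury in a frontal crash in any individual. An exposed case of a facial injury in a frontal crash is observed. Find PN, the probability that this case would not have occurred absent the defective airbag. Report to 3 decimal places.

p₁ = 0.3, p₀ = 0.161.
Under exogeneity and monotonicity, PN = (p₁ − p₀) / p₁.
PN = (0.3 − 0.161) / 0.3 = 0.139 / 0.3 ≈ 0.4633

PN ≈ 0.463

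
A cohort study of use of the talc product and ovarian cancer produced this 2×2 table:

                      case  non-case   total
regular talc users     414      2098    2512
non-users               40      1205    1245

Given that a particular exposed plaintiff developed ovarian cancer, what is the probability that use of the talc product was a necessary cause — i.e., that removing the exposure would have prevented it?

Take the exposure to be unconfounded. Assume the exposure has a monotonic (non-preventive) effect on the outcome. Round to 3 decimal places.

p₁ = P(outcome | exposed) = 414/2512 = 0.16481
p₀ = P(outcome | unexposed) = 40/1245 = 0.032129
Under exogeneity and monotonicity, PN = (p₁ − p₀)/p₁.
PN = (0.16481 − 0.032129) / 0.16481 ≈ 0.8051

PN ≈ 0.805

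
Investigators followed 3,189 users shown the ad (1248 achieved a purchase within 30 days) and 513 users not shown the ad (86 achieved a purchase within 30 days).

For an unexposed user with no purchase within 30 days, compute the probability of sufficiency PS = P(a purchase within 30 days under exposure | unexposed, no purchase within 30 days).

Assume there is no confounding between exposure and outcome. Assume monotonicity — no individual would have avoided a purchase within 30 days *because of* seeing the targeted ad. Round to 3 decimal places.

p₁ = P(outcome | exposed) = 1248/3189 = 0.39135
p₀ = P(outcome | unexposed) = 86/513 = 0.16764
Under exogeneity and monotonicity, PS = (p₁ − p₀) / (1 − p₀).
PS = (0.39135 − 0.16764) / (1 − 0.16764) = 0.2237 / 0.83236 ≈ 0.2688

PS ≈ 0.269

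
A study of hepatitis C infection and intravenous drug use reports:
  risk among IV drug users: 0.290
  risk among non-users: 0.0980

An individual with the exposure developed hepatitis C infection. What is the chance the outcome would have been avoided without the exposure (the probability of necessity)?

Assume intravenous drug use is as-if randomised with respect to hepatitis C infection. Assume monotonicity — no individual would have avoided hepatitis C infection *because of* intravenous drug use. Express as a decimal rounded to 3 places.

PN ≈ 0.662

Let p₁ = 0.29, p₀ = 0.098.
Under exogeneity and monotonicity, PN = (p₁ − p₀) / p₁.
PN = (0.29 − 0.098) / 0.29 = 0.192 / 0.29 ≈ 0.6621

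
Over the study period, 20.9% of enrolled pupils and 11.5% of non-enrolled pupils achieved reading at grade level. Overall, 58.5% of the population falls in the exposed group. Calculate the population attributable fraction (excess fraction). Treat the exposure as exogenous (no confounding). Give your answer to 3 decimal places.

PAF ≈ 0.323

p₁ = 0.209, p₀ = 0.115.
Overall risk P(Y=1) = π·p₁ + (1−π)·p₀ = 0.585×0.209 + 0.415×0.115 = 0.16999.
Under exogeneity, PAF = [P(Y=1) − p₀] / P(Y=1).
PAF = (0.16999 − 0.115) / 0.16999 ≈ 0.3235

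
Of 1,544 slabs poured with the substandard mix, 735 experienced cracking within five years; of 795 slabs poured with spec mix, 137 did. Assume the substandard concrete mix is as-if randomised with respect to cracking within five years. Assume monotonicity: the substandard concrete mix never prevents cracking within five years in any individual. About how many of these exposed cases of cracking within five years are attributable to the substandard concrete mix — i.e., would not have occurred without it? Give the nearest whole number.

about 469 cases

p₁ = P(outcome | exposed) = 735/1544 = 0.47604
p₀ = P(outcome | unexposed) = 137/795 = 0.17233
PN = (p₁ − p₀)/p₁ = (0.47604 − 0.17233) / 0.47604 ≈ 0.63800.
Attributable cases ≈ PN × (exposed cases) = 0.63800 × 735 ≈ 468.93.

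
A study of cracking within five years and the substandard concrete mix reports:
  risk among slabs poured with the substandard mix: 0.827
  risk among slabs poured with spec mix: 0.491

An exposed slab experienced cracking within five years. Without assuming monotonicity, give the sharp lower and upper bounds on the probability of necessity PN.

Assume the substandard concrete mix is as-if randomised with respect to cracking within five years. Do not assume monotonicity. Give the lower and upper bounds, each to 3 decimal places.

Let p₁ = 0.827, p₀ = 0.491.
Under exogeneity alone the bounds on PN are max{0,(p₁−p₀)/p₁} ≤ PN ≤ min{1,(1−p₀)/p₁}.
  lower = (p₁ − p₀)/p₁ = 0.336 / 0.827 ≈ 0.4063
  upper = min{1, (1 − p₀)/p₁} = 0.509 / 0.827 ≈ 0.6155

0.406 ≤ PN ≤ 0.615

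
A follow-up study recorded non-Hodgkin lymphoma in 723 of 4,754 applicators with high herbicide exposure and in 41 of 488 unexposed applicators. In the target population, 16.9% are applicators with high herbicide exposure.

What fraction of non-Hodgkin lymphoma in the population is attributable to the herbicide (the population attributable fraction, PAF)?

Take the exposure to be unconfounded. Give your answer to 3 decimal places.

PAF ≈ 0.120

p₁ = P(outcome | exposed) = 723/4754 = 0.15208
p₀ = P(outcome | unexposed) = 41/488 = 0.084016
Overall risk P(Y=1) = π·p₁ + (1−π)·p₀ = 0.169×0.15208 + 0.831×0.084016 = 0.09552.
Under exogeneity, PAF = [P(Y=1) − p₀] / P(Y=1).
PAF = (0.09552 − 0.084016) / 0.09552 ≈ 0.1204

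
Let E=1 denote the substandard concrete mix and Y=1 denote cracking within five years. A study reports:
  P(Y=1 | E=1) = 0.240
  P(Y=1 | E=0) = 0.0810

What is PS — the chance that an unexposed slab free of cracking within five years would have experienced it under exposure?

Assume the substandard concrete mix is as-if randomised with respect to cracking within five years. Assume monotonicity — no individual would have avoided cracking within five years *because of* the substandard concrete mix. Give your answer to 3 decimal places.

PS ≈ 0.173

Let p₁ = 0.24, p₀ = 0.081.
Under exogeneity and monotonicity, PS = (p₁ − p₀) / (1 − p₀).
PS = (0.24 − 0.081) / (1 − 0.081) = 0.159 / 0.919 ≈ 0.1730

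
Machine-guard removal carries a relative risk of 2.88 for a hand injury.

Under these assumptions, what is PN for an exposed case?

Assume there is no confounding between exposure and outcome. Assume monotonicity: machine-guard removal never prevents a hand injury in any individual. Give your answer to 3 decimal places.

Under exogeneity and monotonicity, PN = (RR − 1) / RR = 1 − 1/RR.
PN = (2.88 − 1) / 2.88 = 1.88 / 2.88 ≈ 0.6528

PN ≈ 0.653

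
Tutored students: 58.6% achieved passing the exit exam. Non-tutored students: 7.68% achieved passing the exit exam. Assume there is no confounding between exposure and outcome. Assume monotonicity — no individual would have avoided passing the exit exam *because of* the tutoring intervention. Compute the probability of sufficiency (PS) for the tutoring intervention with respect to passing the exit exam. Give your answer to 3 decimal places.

PS ≈ 0.552

p₁ = 0.586, p₀ = 0.0768.
Under exogeneity and monotonicity, PS = (p₁ − p₀) / (1 − p₀).
PS = (0.586 − 0.0768) / (1 − 0.0768) = 0.5092 / 0.9232 ≈ 0.5516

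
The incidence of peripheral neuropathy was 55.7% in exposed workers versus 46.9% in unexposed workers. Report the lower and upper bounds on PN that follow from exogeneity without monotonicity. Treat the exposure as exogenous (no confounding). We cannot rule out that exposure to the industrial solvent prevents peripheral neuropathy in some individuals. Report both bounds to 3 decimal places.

0.158 ≤ PN ≤ 0.953

p₁ = 0.557, p₀ = 0.469.
Under exogeneity alone the bounds on PN are max{0,(p₁−p₀)/p₁} ≤ PN ≤ min{1,(1−p₀)/p₁}.
  lower = (p₁ − p₀)/p₁ = 0.088 / 0.557 ≈ 0.1580
  upper = min{1, (1 − p₀)/p₁} = 0.531 / 0.557 ≈ 0.9533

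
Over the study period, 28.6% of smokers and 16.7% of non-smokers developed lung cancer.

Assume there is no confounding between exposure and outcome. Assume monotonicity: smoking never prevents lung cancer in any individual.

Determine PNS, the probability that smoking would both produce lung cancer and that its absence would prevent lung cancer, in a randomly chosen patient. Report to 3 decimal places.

p₁ = 0.286, p₀ = 0.167.
Under exogeneity and monotonicity, PNS = p₁ − p₀.
PNS = 0.286 − 0.167 = 0.119

PNS ≈ 0.119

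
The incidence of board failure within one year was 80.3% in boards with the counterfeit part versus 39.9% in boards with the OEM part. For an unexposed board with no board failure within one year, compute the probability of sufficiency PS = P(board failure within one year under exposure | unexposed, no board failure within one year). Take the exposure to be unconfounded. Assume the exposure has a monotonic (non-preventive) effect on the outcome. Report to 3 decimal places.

PS ≈ 0.672

p₁ = 0.803, p₀ = 0.399.
Under exogeneity and monotonicity, PS = (p₁ − p₀) / (1 − p₀).
PS = (0.803 − 0.399) / (1 − 0.399) = 0.404 / 0.601 ≈ 0.6722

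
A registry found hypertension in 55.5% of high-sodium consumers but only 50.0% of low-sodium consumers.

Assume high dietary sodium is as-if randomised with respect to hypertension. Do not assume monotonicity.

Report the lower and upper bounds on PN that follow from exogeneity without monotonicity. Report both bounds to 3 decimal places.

0.099 ≤ PN ≤ 0.901

p₁ = 0.555, p₀ = 0.5.
Under exogeneity alone the bounds on PN are max{0,(p₁−p₀)/p₁} ≤ PN ≤ min{1,(1−p₀)/p₁}.
  lower = (p₁ − p₀)/p₁ = 0.055 / 0.555 ≈ 0.0991
  upper = min{1, (1 − p₀)/p₁} = 0.5 / 0.555 ≈ 0.9009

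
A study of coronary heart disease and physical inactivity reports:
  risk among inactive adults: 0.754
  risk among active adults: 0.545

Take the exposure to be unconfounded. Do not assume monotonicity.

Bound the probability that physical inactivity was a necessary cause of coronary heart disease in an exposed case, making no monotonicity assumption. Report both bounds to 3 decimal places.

0.277 ≤ PN ≤ 0.603

Let p₁ = 0.754, p₀ = 0.545.
Under exogeneity alone the bounds on PN are max{0,(p₁−p₀)/p₁} ≤ PN ≤ min{1,(1−p₀)/p₁}.
  lower = (p₁ − p₀)/p₁ = 0.209 / 0.754 ≈ 0.2772
  upper = min{1, (1 − p₀)/p₁} = 0.455 / 0.754 ≈ 0.6034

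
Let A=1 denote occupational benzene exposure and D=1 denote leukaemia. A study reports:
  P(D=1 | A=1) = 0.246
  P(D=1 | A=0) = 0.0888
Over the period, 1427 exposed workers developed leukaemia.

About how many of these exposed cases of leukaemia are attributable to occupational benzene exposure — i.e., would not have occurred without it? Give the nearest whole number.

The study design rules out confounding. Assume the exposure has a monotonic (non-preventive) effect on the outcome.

Let p₁ = 0.246, p₀ = 0.0888.
PN = (p₁ − p₀)/p₁ = (0.246 − 0.0888) / 0.246 ≈ 0.63902.
Attributable cases ≈ PN × (exposed cases) = 0.63902 × 1427 ≈ 911.89.

about 912 cases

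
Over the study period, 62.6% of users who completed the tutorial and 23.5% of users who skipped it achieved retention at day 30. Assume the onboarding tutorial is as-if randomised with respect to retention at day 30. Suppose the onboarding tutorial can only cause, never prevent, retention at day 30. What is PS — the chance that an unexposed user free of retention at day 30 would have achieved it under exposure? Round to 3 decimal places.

p₁ = 0.626, p₀ = 0.235.
Under exogeneity and monotonicity, PS = (p₁ − p₀) / (1 − p₀).
PS = (0.626 − 0.235) / (1 − 0.235) = 0.391 / 0.765 ≈ 0.5111

PS ≈ 0.511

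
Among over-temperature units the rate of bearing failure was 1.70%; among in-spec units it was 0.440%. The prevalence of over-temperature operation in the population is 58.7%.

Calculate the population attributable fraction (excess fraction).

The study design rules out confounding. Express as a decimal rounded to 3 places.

PAF ≈ 0.627

p₁ = 0.017, p₀ = 0.0044.
Overall risk P(Y=1) = π·p₁ + (1−π)·p₀ = 0.587×0.017 + 0.413×0.0044 = 0.011796.
Under exogeneity, PAF = [P(Y=1) − p₀] / P(Y=1).
PAF = (0.011796 − 0.0044) / 0.011796 ≈ 0.6270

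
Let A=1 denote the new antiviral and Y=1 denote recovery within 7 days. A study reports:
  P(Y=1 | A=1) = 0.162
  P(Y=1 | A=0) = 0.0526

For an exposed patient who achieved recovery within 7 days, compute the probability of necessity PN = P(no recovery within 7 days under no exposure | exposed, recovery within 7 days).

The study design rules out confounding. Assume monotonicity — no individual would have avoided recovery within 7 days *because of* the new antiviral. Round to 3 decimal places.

PN ≈ 0.675

Let p₁ = 0.162, p₀ = 0.0526.
Under exogeneity and monotonicity, PN = (p₁ − p₀) / p₁.
PN = (0.162 − 0.0526) / 0.162 = 0.1094 / 0.162 ≈ 0.6753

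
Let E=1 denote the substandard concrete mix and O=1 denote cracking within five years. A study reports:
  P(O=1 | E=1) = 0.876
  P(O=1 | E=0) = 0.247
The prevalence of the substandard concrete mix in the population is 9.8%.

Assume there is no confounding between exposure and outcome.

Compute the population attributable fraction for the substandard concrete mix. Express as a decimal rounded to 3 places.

PAF ≈ 0.200

Let p₁ = 0.876, p₀ = 0.247.
Overall risk P(Y=1) = π·p₁ + (1−π)·p₀ = 0.098×0.876 + 0.902×0.247 = 0.30864.
Under exogeneity, PAF = [P(Y=1) − p₀] / P(Y=1).
PAF = (0.30864 − 0.247) / 0.30864 ≈ 0.1997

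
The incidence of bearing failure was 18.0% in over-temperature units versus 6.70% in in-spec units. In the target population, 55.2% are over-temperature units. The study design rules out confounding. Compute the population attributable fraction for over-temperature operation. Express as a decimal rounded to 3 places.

PAF ≈ 0.482

p₁ = 0.18, p₀ = 0.067.
Overall risk P(Y=1) = π·p₁ + (1−π)·p₀ = 0.552×0.18 + 0.448×0.067 = 0.12938.
Under exogeneity, PAF = [P(Y=1) − p₀] / P(Y=1).
PAF = (0.12938 − 0.067) / 0.12938 ≈ 0.4821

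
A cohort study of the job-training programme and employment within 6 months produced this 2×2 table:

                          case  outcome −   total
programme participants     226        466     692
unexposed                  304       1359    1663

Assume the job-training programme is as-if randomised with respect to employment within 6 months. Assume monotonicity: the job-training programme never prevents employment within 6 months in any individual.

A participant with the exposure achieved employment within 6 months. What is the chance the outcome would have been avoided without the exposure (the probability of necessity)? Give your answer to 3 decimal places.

p₁ = P(outcome | exposed) = 226/692 = 0.32659
p₀ = P(outcome | unexposed) = 304/1663 = 0.1828
Under exogeneity and monotonicity, PN = (p₁ − p₀) / p₁.
PN = (0.32659 − 0.1828) / 0.32659 = 0.14379 / 0.32659 ≈ 0.4403

PN ≈ 0.440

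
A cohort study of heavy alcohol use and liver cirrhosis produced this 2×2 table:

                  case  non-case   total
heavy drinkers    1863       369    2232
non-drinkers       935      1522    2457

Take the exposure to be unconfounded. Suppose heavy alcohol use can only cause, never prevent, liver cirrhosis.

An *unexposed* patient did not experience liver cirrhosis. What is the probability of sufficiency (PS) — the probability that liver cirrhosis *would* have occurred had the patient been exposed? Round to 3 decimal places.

PS ≈ 0.733

p₁ = P(outcome | exposed) = 1863/2232 = 0.83468
p₀ = P(outcome | unexposed) = 935/2457 = 0.38055
Under exogeneity and monotonicity, PS = (p₁ − p₀)/(1 − p₀).
PS = (0.83468 − 0.38055) / 0.61945 ≈ 0.7331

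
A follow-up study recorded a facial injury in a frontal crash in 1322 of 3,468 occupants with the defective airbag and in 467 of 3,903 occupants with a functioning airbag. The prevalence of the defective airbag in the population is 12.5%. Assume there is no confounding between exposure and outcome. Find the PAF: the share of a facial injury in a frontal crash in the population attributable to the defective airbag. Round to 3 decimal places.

PAF ≈ 0.215

p₁ = P(outcome | exposed) = 1322/3468 = 0.3812
p₀ = P(outcome | unexposed) = 467/3903 = 0.11965
Overall risk P(Y=1) = π·p₁ + (1−π)·p₀ = 0.125×0.3812 + 0.875×0.11965 = 0.15235.
Under exogeneity, PAF = [P(Y=1) − p₀] / P(Y=1).
PAF = (0.15235 − 0.11965) / 0.15235 ≈ 0.2146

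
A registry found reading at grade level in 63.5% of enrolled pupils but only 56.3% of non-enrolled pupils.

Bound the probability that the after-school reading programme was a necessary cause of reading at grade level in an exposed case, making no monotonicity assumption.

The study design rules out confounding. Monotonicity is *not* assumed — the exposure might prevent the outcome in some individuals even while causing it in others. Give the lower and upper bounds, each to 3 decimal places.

0.113 ≤ PN ≤ 0.688

p₁ = 0.635, p₀ = 0.563.
Under exogeneity alone the bounds on PN are max{0,(p₁−p₀)/p₁} ≤ PN ≤ min{1,(1−p₀)/p₁}.
  lower = (p₁ − p₀)/p₁ = 0.072 / 0.635 ≈ 0.1134
  upper = min{1, (1 − p₀)/p₁} = 0.437 / 0.635 ≈ 0.6882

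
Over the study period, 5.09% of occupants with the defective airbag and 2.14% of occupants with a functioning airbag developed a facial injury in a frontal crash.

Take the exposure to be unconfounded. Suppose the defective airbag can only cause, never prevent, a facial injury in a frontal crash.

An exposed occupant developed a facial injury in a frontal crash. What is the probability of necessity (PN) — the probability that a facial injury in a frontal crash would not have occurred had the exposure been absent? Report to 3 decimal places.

p₁ = 0.0509, p₀ = 0.0214.
Under exogeneity and monotonicity, PN = (p₁ − p₀) / p₁.
PN = (0.0509 − 0.0214) / 0.0509 = 0.0295 / 0.0509 ≈ 0.5796

PN ≈ 0.580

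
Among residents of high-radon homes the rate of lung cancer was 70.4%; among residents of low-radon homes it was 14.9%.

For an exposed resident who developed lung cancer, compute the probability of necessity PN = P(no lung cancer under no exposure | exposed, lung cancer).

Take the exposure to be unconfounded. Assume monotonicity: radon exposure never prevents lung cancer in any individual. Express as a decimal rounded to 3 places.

p₁ = 0.704, p₀ = 0.149.
Under exogeneity and monotonicity, PN = (p₁ − p₀) / p₁.
PN = (0.704 − 0.149) / 0.704 = 0.555 / 0.704 ≈ 0.7884

PN ≈ 0.788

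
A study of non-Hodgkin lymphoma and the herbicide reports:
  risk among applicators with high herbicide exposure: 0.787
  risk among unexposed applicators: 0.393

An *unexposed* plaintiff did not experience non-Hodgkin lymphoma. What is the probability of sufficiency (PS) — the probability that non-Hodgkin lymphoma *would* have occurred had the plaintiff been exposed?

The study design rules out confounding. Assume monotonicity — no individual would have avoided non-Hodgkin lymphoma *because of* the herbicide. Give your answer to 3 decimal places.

Let p₁ = 0.787, p₀ = 0.393.
Under exogeneity and monotonicity, PS = (p₁ − p₀) / (1 − p₀).
PS = (0.787 − 0.393) / (1 − 0.393) = 0.394 / 0.607 ≈ 0.6491

PS ≈ 0.649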